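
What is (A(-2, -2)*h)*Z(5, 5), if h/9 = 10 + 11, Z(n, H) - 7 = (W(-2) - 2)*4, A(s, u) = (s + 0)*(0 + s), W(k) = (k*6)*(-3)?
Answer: 108108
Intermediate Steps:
W(k) = -18*k (W(k) = (6*k)*(-3) = -18*k)
A(s, u) = s² (A(s, u) = s*s = s²)
Z(n, H) = 143 (Z(n, H) = 7 + (-18*(-2) - 2)*4 = 7 + (36 - 2)*4 = 7 + 34*4 = 7 + 136 = 143)
h = 189 (h = 9*(10 + 11) = 9*21 = 189)
(A(-2, -2)*h)*Z(5, 5) = ((-2)²*189)*143 = (4*189)*143 = 756*143 = 108108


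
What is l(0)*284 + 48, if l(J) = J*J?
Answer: 48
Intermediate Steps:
l(J) = J²
l(0)*284 + 48 = 0²*284 + 48 = 0*284 + 48 = 0 + 48 = 48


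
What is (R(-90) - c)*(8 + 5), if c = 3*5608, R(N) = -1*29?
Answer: -219089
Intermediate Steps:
R(N) = -29
c = 16824
(R(-90) - c)*(8 + 5) = (-29 - 1*16824)*(8 + 5) = (-29 - 16824)*13 = -16853*13 = -219089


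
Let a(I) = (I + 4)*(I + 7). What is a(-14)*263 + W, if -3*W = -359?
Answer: 55589/3 ≈ 18530.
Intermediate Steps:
W = 359/3 (W = -⅓*(-359) = 359/3 ≈ 119.67)
a(I) = (4 + I)*(7 + I)
a(-14)*263 + W = (28 + (-14)² + 11*(-14))*263 + 359/3 = (28 + 196 - 154)*263 + 359/3 = 70*263 + 359/3 = 18410 + 359/3 = 55589/3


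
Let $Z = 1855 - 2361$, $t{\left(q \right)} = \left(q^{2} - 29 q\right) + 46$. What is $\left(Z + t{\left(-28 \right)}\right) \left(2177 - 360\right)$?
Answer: $2064112$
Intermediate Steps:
$t{\left(q \right)} = 46 + q^{2} - 29 q$
$Z = -506$ ($Z = 1855 - 2361 = -506$)
$\left(Z + t{\left(-28 \right)}\right) \left(2177 - 360\right) = \left(-506 + \left(46 + \left(-28\right)^{2} - -812\right)\right) \left(2177 - 360\right) = \left(-506 + \left(46 + 784 + 812\right)\right) 1817 = \left(-506 + 1642\right) 1817 = 1136 \cdot 1817 = 2064112$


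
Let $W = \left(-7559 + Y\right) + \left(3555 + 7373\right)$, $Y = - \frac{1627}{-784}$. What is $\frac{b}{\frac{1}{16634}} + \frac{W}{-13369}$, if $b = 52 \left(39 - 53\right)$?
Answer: $- \frac{126923801582315}{10481296} \approx -1.211 \cdot 10^{7}$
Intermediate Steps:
$Y = \frac{1627}{784}$ ($Y = \left(-1627\right) \left(- \frac{1}{784}\right) = \frac{1627}{784} \approx 2.0753$)
$b = -728$ ($b = 52 \left(-14\right) = -728$)
$W = \frac{2642923}{784}$ ($W = \left(-7559 + \frac{1627}{784}\right) + \left(3555 + 7373\right) = - \frac{5924629}{784} + 10928 = \frac{2642923}{784} \approx 3371.1$)
$\frac{b}{\frac{1}{16634}} + \frac{W}{-13369} = - \frac{728}{\frac{1}{16634}} + \frac{2642923}{784 \left(-13369\right)} = - 728 \frac{1}{\frac{1}{16634}} + \frac{2642923}{784} \left(- \frac{1}{13369}\right) = \left(-728\right) 16634 - \frac{2642923}{10481296} = -12109552 - \frac{2642923}{10481296} = - \frac{126923801582315}{10481296}$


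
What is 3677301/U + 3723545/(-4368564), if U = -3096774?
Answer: -1533083450533/751580856252 ≈ -2.0398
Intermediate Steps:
3677301/U + 3723545/(-4368564) = 3677301/(-3096774) + 3723545/(-4368564) = 3677301*(-1/3096774) + 3723545*(-1/4368564) = -408589/344086 - 3723545/4368564 = -1533083450533/751580856252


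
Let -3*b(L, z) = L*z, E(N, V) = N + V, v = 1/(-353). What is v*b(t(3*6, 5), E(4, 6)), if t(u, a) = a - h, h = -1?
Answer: 20/353 ≈ 0.056657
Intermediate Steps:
t(u, a) = 1 + a (t(u, a) = a - 1*(-1) = a + 1 = 1 + a)
v = -1/353 ≈ -0.0028329
b(L, z) = -L*z/3
v*b(t(3*6, 5), E(4, 6)) = -(-1)*(1 + 5)*(4 + 6)/1059 = -(-1)*6*10/1059 = -1/353*(-20) = 20/353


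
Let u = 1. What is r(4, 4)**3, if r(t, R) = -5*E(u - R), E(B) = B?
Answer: 3375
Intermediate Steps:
r(t, R) = -5 + 5*R (r(t, R) = -5*(1 - R) = -5 + 5*R)
r(4, 4)**3 = (-5 + 5*4)**3 = (-5 + 20)**3 = 15**3 = 3375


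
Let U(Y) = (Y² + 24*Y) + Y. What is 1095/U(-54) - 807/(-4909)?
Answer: 2213039/2562498 ≈ 0.86363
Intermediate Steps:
U(Y) = Y² + 25*Y
1095/U(-54) - 807/(-4909) = 1095/((-54*(25 - 54))) - 807/(-4909) = 1095/((-54*(-29))) - 807*(-1/4909) = 1095/1566 + 807/4909 = 1095*(1/1566) + 807/4909 = 365/522 + 807/4909 = 2213039/2562498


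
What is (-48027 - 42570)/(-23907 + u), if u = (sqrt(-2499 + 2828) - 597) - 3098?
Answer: 2500658394/761870075 + 90597*sqrt(329)/761870075 ≈ 3.2844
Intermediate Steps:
u = -3695 + sqrt(329) (u = (sqrt(329) - 597) - 3098 = (-597 + sqrt(329)) - 3098 = -3695 + sqrt(329) ≈ -3676.9)
(-48027 - 42570)/(-23907 + u) = (-48027 - 42570)/(-23907 + (-3695 + sqrt(329))) = -90597/(-27602 + sqrt(329))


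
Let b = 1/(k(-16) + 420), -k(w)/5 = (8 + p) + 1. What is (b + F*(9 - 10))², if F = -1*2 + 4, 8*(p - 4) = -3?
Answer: 32512804/8151025 ≈ 3.9888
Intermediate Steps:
p = 29/8 (p = 4 + (⅛)*(-3) = 4 - 3/8 = 29/8 ≈ 3.6250)
F = 2 (F = -2 + 4 = 2)
k(w) = -505/8 (k(w) = -5*((8 + 29/8) + 1) = -5*(93/8 + 1) = -5*101/8 = -505/8)
b = 8/2855 (b = 1/(-505/8 + 420) = 1/(2855/8) = 8/2855 ≈ 0.0028021)
(b + F*(9 - 10))² = (8/2855 + 2*(9 - 10))² = (8/2855 + 2*(-1))² = (8/2855 - 2)² = (-5702/2855)² = 32512804/8151025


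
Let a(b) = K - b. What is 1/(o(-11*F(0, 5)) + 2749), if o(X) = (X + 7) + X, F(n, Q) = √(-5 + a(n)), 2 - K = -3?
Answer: 1/2756 ≈ 0.00036284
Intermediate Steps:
K = 5 (K = 2 - 1*(-3) = 2 + 3 = 5)
a(b) = 5 - b
F(n, Q) = √(-n) (F(n, Q) = √(-5 + (5 - n)) = √(-n))
o(X) = 7 + 2*X (o(X) = (7 + X) + X = 7 + 2*X)
1/(o(-11*F(0, 5)) + 2749) = 1/((7 + 2*(-11*√(-1*0))) + 2749) = 1/((7 + 2*(-11*√0)) + 2749) = 1/((7 + 2*(-11*0)) + 2749) = 1/((7 + 2*0) + 2749) = 1/((7 + 0) + 2749) = 1/(7 + 2749) = 1/2756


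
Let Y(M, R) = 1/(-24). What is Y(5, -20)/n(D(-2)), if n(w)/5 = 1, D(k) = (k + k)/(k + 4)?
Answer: -1/120 ≈ -0.0083333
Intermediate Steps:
Y(M, R) = -1/24
D(k) = 2*k/(4 + k) (D(k) = (2*k)/(4 + k) = 2*k/(4 + k))
n(w) = 5 (n(w) = 5*1 = 5)
Y(5, -20)/n(D(-2)) = -1/24/5 = -1/24*⅕ = -1/120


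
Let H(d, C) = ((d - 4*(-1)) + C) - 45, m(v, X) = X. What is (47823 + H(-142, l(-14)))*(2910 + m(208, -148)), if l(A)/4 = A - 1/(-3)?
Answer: 394292072/3 ≈ 1.3143e+8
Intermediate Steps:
l(A) = 4/3 + 4*A (l(A) = 4*(A - 1/(-3)) = 4*(A - (-1)/3) = 4*(A - 1*(-⅓)) = 4*(A + ⅓) = 4*(⅓ + A) = 4/3 + 4*A)
H(d, C) = -41 + C + d (H(d, C) = ((d + 4) + C) - 45 = ((4 + d) + C) - 45 = (4 + C + d) - 45 = -41 + C + d)
(47823 + H(-142, l(-14)))*(2910 + m(208, -148)) = (47823 + (-41 + (4/3 + 4*(-14)) - 142))*(2910 - 148) = (47823 + (-41 + (4/3 - 56) - 142))*2762 = (47823 + (-41 - 164/3 - 142))*2762 = (47823 - 713/3)*2762 = (142756/3)*2762 = 394292072/3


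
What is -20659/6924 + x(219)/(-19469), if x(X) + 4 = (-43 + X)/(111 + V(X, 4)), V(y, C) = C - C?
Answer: -14881154083/4987724172 ≈ -2.9836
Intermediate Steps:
V(y, C) = 0
x(X) = -487/111 + X/111 (x(X) = -4 + (-43 + X)/(111 + 0) = -4 + (-43 + X)/111 = -4 + (-43 + X)*(1/111) = -4 + (-43/111 + X/111) = -487/111 + X/111)
-20659/6924 + x(219)/(-19469) = -20659/6924 + (-487/111 + (1/111)*219)/(-19469) = -20659*1/6924 + (-487/111 + 73/37)*(-1/19469) = -20659/6924 - 268/111*(-1/19469) = -20659/6924 + 268/2161059 = -14881154083/4987724172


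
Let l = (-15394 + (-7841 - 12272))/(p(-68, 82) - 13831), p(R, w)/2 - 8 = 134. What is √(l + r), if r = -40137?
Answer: 44*I*√3804498839/13547 ≈ 200.34*I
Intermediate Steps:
p(R, w) = 284 (p(R, w) = 16 + 2*134 = 16 + 268 = 284)
l = 35507/13547 (l = (-15394 + (-7841 - 12272))/(284 - 13831) = (-15394 - 20113)/(-13547) = -35507*(-1/13547) = 35507/13547 ≈ 2.6210)
√(l + r) = √(35507/13547 - 40137) = √(-543700432/13547) = 44*I*√3804498839/13547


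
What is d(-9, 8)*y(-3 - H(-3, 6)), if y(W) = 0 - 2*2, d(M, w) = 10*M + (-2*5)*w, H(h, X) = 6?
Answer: 680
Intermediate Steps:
d(M, w) = -10*w + 10*M (d(M, w) = 10*M - 10*w = -10*w + 10*M)
y(W) = -4 (y(W) = 0 - 4 = -4)
d(-9, 8)*y(-3 - H(-3, 6)) = (-10*8 + 10*(-9))*(-4) = (-80 - 90)*(-4) = -170*(-4) = 680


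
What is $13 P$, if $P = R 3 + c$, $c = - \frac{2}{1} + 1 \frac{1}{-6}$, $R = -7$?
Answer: $- \frac{1807}{6} \approx -301.17$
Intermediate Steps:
$c = - \frac{13}{6}$ ($c = \left(-2\right) 1 + 1 \left(- \frac{1}{6}\right) = -2 - \frac{1}{6} = - \frac{13}{6} \approx -2.1667$)
$P = - \frac{139}{6}$ ($P = \left(-7\right) 3 - \frac{13}{6} = -21 - \frac{13}{6} = - \frac{139}{6} \approx -23.167$)
$13 P = 13 \left(- \frac{139}{6}\right) = - \frac{1807}{6}$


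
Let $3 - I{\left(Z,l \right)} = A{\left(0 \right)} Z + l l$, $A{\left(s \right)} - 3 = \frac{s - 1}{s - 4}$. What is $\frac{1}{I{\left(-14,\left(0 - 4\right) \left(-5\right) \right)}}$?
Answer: $- \frac{2}{703} \approx -0.002845$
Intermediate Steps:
$A{\left(s \right)} = 3 + \frac{-1 + s}{-4 + s}$ ($A{\left(s \right)} = 3 + \frac{s - 1}{s - 4} = 3 + \frac{-1 + s}{-4 + s}$)
$I{\left(Z,l \right)} = 3 - l^{2} - \frac{13 Z}{4}$ ($I{\left(Z,l \right)} = 3 - \left(\frac{-13 + 4 \cdot 0}{-4 + 0} Z + l l\right) = 3 - \left(\frac{-13 + 0}{-4} Z + l^{2}\right) = 3 - \left(\left(- \frac{1}{4}\right) \left(-13\right) Z + l^{2}\right) = 3 - \left(\frac{13 Z}{4} + l^{2}\right) = 3 - \left(l^{2} + \frac{13 Z}{4}\right) = 3 - l^{2} - \frac{13 Z}{4}$)
$\frac{1}{I{\left(-14,\left(0 - 4\right) \left(-5\right) \right)}} = \frac{1}{3 - \left(\left(0 - 4\right) \left(-5\right)\right)^{2} - - \frac{91}{2}} = \frac{1}{3 - \left(\left(-4\right) \left(-5\right)\right)^{2} + \frac{91}{2}} = \frac{1}{3 - 20^{2} + \frac{91}{2}} = \frac{1}{3 - 400 + \frac{91}{2}} = \frac{1}{- \frac{703}{2}} = - \frac{2}{703}$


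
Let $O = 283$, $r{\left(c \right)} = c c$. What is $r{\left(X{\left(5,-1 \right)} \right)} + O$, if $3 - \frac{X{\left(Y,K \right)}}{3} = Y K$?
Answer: $859$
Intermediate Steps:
$X{\left(Y,K \right)} = 9 - 3 K Y$ ($X{\left(Y,K \right)} = 9 - 3 Y K = 9 - 3 K Y$)
$r{\left(c \right)} = c^{2}$
$r{\left(X{\left(5,-1 \right)} \right)} + O = \left(9 - \left(-3\right) 5\right)^{2} + 283 = \left(9 + 15\right)^{2} + 283 = 24^{2} + 283 = 576 + 283 = 859$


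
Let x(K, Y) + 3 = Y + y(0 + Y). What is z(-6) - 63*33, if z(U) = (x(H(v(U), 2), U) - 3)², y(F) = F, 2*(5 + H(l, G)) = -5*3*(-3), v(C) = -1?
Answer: -1755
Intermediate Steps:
H(l, G) = 35/2 (H(l, G) = -5 + (-5*3*(-3))/2 = -5 + (-15*(-3))/2 = -5 + (½)*45 = -5 + 45/2 = 35/2)
x(K, Y) = -3 + 2*Y (x(K, Y) = -3 + (Y + (0 + Y)) = -3 + (Y + Y) = -3 + 2*Y)
z(U) = (-6 + 2*U)² (z(U) = ((-3 + 2*U) - 3)² = (-6 + 2*U)²)
z(-6) - 63*33 = 4*(-3 - 6)² - 63*33 = 4*(-9)² - 2079 = 4*81 - 2079 = 324 - 2079 = -1755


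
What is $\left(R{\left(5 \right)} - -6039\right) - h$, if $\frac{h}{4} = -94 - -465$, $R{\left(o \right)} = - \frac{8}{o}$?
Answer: $\frac{22767}{5} \approx 4553.4$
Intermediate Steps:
$h = 1484$ ($h = 4 \left(-94 - -465\right) = 4 \left(-94 + 465\right) = 4 \cdot 371 = 1484$)
$\left(R{\left(5 \right)} - -6039\right) - h = \left(- \frac{8}{5} - -6039\right) - 1484 = \left(\left(-8\right) \frac{1}{5} + 6039\right) - 1484 = \left(- \frac{8}{5} + 6039\right) - 1484 = \frac{30187}{5} - 1484 = \frac{22767}{5}$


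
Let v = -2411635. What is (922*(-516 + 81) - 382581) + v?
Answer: -3195286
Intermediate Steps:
(922*(-516 + 81) - 382581) + v = (922*(-516 + 81) - 382581) - 2411635 = (922*(-435) - 382581) - 2411635 = (-401070 - 382581) - 2411635 = -783651 - 2411635 = -3195286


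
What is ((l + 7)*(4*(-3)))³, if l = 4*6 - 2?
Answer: -42144192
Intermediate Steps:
l = 22 (l = 24 - 2 = 22)
((l + 7)*(4*(-3)))³ = ((22 + 7)*(4*(-3)))³ = (29*(-12))³ = (-348)³ = -42144192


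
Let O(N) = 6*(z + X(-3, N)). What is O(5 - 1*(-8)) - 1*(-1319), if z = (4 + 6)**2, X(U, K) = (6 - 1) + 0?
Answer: 1949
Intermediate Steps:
X(U, K) = 5 (X(U, K) = 5 + 0 = 5)
z = 100 (z = 10**2 = 100)
O(N) = 630 (O(N) = 6*(100 + 5) = 6*105 = 630)
O(5 - 1*(-8)) - 1*(-1319) = 630 - 1*(-1319) = 630 + 1319 = 1949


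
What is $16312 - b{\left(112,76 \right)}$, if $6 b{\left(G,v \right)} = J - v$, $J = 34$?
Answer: $16319$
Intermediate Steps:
$b{\left(G,v \right)} = \frac{17}{3} - \frac{v}{6}$ ($b{\left(G,v \right)} = \frac{34 - v}{6} = \frac{17}{3} - \frac{v}{6}$)
$16312 - b{\left(112,76 \right)} = 16312 - \left(\frac{17}{3} - \frac{38}{3}\right) = 16312 - -7 = 16312 + 7 = 16319$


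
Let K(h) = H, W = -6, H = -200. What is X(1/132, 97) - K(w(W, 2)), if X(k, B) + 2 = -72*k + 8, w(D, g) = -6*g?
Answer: 2260/11 ≈ 205.45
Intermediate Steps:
X(k, B) = 6 - 72*k (X(k, B) = -2 + (-72*k + 8) = -2 + (8 - 72*k) = 6 - 72*k)
K(h) = -200
X(1/132, 97) - K(w(W, 2)) = (6 - 72/132) - 1*(-200) = (6 - 72*1/132) + 200 = (6 - 6/11) + 200 = 60/11 + 200 = 2260/11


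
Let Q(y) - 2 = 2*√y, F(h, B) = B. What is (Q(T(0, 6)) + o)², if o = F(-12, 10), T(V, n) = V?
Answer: 144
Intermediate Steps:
o = 10
Q(y) = 2 + 2*√y
(Q(T(0, 6)) + o)² = ((2 + 2*√0) + 10)² = ((2 + 2*0) + 10)² = ((2 + 0) + 10)² = (2 + 10)² = 12² = 144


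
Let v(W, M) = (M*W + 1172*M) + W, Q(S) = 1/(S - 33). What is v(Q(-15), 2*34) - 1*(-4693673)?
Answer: 76373881/16 ≈ 4.7734e+6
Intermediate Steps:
Q(S) = 1/(-33 + S)
v(W, M) = W + 1172*M + M*W (v(W, M) = (1172*M + M*W) + W = W + 1172*M + M*W)
v(Q(-15), 2*34) - 1*(-4693673) = (1/(-33 - 15) + 1172*(2*34) + (2*34)/(-33 - 15)) - 1*(-4693673) = (1/(-48) + 1172*68 + 68/(-48)) + 4693673 = (-1/48 + 79696 + 68*(-1/48)) + 4693673 = (-1/48 + 79696 - 17/12) + 4693673 = 1275113/16 + 4693673 = 76373881/16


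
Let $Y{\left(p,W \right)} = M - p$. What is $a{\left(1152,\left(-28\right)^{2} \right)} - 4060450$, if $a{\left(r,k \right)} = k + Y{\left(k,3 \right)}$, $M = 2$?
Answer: $-4060448$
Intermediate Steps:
$Y{\left(p,W \right)} = 2 - p$
$a{\left(r,k \right)} = 2$ ($a{\left(r,k \right)} = k - \left(-2 + k\right) = 2$)
$a{\left(1152,\left(-28\right)^{2} \right)} - 4060450 = 2 - 4060450 = -4060448$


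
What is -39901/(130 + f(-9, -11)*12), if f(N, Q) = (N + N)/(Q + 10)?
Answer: -39901/346 ≈ -115.32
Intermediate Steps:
f(N, Q) = 2*N/(10 + Q) (f(N, Q) = (2*N)/(10 + Q) = 2*N/(10 + Q))
-39901/(130 + f(-9, -11)*12) = -39901/(130 + (2*(-9)/(10 - 11))*12) = -39901/(130 + (2*(-9)/(-1))*12) = -39901/(130 + (2*(-9)*(-1))*12) = -39901/(130 + 18*12) = -39901/(130 + 216) = -39901/346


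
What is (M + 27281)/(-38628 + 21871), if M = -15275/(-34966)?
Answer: -953922721/585925262 ≈ -1.6281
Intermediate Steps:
M = 15275/34966 (M = -15275*(-1/34966) = 15275/34966 ≈ 0.43685)
(M + 27281)/(-38628 + 21871) = (15275/34966 + 27281)/(-38628 + 21871) = (953922721/34966)/(-16757) = (953922721/34966)*(-1/16757) = -953922721/585925262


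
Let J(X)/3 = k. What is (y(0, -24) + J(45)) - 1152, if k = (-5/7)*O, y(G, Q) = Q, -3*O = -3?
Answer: -8247/7 ≈ -1178.1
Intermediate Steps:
O = 1 (O = -⅓*(-3) = 1)
k = -5/7 (k = -5/7*1 = -5/7 ≈ -0.71429)
J(X) = -15/7 (J(X) = 3*(-5/7) = -15/7)
(y(0, -24) + J(45)) - 1152 = (-24 - 15/7) - 1152 = -183/7 - 1152 = -8247/7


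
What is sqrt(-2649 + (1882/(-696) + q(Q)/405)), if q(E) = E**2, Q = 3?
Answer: I*sqrt(2007057955)/870 ≈ 51.495*I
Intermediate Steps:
sqrt(-2649 + (1882/(-696) + q(Q)/405)) = sqrt(-2649 + (1882/(-696) + 3**2/405)) = sqrt(-2649 + (1882*(-1/696) + 9*(1/405))) = sqrt(-2649 + (-941/348 + 1/45)) = sqrt(-2649 - 13999/5220) = sqrt(-13841779/5220) = I*sqrt(2007057955)/870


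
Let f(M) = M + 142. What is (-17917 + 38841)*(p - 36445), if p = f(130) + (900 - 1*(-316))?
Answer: -731440268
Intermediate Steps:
f(M) = 142 + M
p = 1488 (p = (142 + 130) + (900 - 1*(-316)) = 272 + (900 + 316) = 272 + 1216 = 1488)
(-17917 + 38841)*(p - 36445) = (-17917 + 38841)*(1488 - 36445) = 20924*(-34957) = -731440268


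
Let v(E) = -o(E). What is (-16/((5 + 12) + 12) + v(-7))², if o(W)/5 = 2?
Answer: 93636/841 ≈ 111.34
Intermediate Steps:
o(W) = 10 (o(W) = 5*2 = 10)
v(E) = -10 (v(E) = -1*10 = -10)
(-16/((5 + 12) + 12) + v(-7))² = (-16/((5 + 12) + 12) - 10)² = (-16/(17 + 12) - 10)² = (-16/29 - 10)² = (-306/29)² = 93636/841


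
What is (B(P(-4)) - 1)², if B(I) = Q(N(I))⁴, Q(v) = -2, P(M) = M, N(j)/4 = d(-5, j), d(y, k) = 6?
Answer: 225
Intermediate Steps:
N(j) = 24 (N(j) = 4*6 = 24)
B(I) = 16 (B(I) = (-2)⁴ = 16)
(B(P(-4)) - 1)² = (16 - 1)² = 15² = 225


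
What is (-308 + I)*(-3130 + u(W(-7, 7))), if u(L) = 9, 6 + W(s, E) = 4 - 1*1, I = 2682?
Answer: -7409254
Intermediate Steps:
W(s, E) = -3 (W(s, E) = -6 + (4 - 1*1) = -6 + (4 - 1) = -6 + 3 = -3)
(-308 + I)*(-3130 + u(W(-7, 7))) = (-308 + 2682)*(-3130 + 9) = 2374*(-3121) = -7409254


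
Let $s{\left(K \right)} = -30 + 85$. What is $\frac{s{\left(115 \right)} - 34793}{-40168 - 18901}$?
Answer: $\frac{34738}{59069} \approx 0.58809$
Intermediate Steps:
$s{\left(K \right)} = 55$
$\frac{s{\left(115 \right)} - 34793}{-40168 - 18901} = \frac{55 - 34793}{-40168 - 18901} = - \frac{34738}{-59069} = \left(-34738\right) \left(- \frac{1}{59069}\right) = \frac{34738}{59069}$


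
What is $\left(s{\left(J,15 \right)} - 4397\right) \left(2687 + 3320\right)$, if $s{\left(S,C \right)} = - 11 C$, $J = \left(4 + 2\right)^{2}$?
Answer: $-27403934$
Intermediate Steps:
$J = 36$ ($J = 6^{2} = 36$)
$\left(s{\left(J,15 \right)} - 4397\right) \left(2687 + 3320\right) = \left(\left(-11\right) 15 - 4397\right) \left(2687 + 3320\right) = \left(-165 - 4397\right) 6007 = \left(-4562\right) 6007 = -27403934$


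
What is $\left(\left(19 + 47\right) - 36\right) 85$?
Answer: $2550$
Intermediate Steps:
$\left(\left(19 + 47\right) - 36\right) 85 = \left(66 - 36\right) 85 = 30 \cdot 85 = 2550$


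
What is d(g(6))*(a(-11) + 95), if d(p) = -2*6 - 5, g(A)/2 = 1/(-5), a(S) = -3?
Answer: -1564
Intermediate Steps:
g(A) = -2/5 (g(A) = 2*(1/(-5)) = 2*(1*(-1/5)) = 2*(-1/5) = -2/5)
d(p) = -17 (d(p) = -12 - 5 = -17)
d(g(6))*(a(-11) + 95) = -17*(-3 + 95) = -17*92 = -1564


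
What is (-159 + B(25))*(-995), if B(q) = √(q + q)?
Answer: 158205 - 4975*√2 ≈ 1.5117e+5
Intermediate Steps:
B(q) = √2*√q (B(q) = √(2*q) = √2*√q)
(-159 + B(25))*(-995) = (-159 + √2*√25)*(-995) = (-159 + √2*5)*(-995) = (-159 + 5*√2)*(-995) = 158205 - 4975*√2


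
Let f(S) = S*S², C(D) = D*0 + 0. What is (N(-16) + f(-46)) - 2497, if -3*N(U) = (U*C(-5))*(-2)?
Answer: -99833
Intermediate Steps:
C(D) = 0 (C(D) = 0 + 0 = 0)
f(S) = S³
N(U) = 0 (N(U) = -U*0*(-2)/3 = -0*(-2) = -⅓*0 = 0)
(N(-16) + f(-46)) - 2497 = (0 + (-46)³) - 2497 = (0 - 97336) - 2497 = -97336 - 2497 = -99833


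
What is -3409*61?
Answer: -207949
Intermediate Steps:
-3409*61 = -1*207949 = -207949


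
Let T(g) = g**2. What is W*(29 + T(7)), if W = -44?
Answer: -3432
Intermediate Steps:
W*(29 + T(7)) = -44*(29 + 7**2) = -44*(29 + 49) = -44*78 = -3432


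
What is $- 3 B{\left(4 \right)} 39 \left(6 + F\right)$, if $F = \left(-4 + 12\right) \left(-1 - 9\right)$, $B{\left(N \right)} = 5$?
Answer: $43290$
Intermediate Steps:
$F = -80$ ($F = 8 \left(-10\right) = -80$)
$- 3 B{\left(4 \right)} 39 \left(6 + F\right) = \left(-3\right) 5 \cdot 39 \left(6 - 80\right) = \left(-15\right) 39 \left(-74\right) = \left(-585\right) \left(-74\right) = 43290$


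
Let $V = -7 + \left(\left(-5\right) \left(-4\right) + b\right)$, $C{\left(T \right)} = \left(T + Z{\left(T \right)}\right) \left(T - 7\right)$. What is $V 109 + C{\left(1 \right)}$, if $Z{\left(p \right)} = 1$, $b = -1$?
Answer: $1296$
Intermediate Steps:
$C{\left(T \right)} = \left(1 + T\right) \left(-7 + T\right)$ ($C{\left(T \right)} = \left(T + 1\right) \left(T - 7\right) = \left(1 + T\right) \left(-7 + T\right)$)
$V = 12$ ($V = -7 - -19 = -7 + \left(20 - 1\right) = -7 + 19 = 12$)
$V 109 + C{\left(1 \right)} = 12 \cdot 109 - \left(13 - 1\right) = 1308 - 12 = 1296$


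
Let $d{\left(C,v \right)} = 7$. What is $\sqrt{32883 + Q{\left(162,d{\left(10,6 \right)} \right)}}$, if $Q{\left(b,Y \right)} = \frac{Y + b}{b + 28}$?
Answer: $\frac{\sqrt{1187108410}}{190} \approx 181.34$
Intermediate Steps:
$Q{\left(b,Y \right)} = \frac{Y + b}{28 + b}$
$\sqrt{32883 + Q{\left(162,d{\left(10,6 \right)} \right)}} = \sqrt{32883 + \frac{7 + 162}{28 + 162}} = \sqrt{32883 + \frac{1}{190} \cdot 169} = \sqrt{32883 + \frac{169}{190}} = \sqrt{\frac{6247939}{190}} = \frac{\sqrt{1187108410}}{190}$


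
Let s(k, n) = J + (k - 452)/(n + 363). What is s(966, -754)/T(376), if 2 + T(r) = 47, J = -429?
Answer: -168253/17595 ≈ -9.5625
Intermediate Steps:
s(k, n) = -429 + (-452 + k)/(363 + n) (s(k, n) = -429 + (k - 452)/(n + 363) = -429 + (-452 + k)/(363 + n))
T(r) = 45 (T(r) = -2 + 47 = 45)
s(966, -754)/T(376) = ((-156179 + 966 - 429*(-754))/(363 - 754))/45 = ((-156179 + 966 + 323466)/(-391))*(1/45) = -1/391*168253*(1/45) = -168253/391*1/45 = -168253/17595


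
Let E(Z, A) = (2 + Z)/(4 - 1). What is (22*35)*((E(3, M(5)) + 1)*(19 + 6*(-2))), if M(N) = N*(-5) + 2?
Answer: 43120/3 ≈ 14373.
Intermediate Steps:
M(N) = 2 - 5*N (M(N) = -5*N + 2 = 2 - 5*N)
E(Z, A) = ⅔ + Z/3 (E(Z, A) = (2 + Z)/3 = (2 + Z)*(⅓) = ⅔ + Z/3)
(22*35)*((E(3, M(5)) + 1)*(19 + 6*(-2))) = (22*35)*(((⅔ + (⅓)*3) + 1)*(19 + 6*(-2))) = 770*(((⅔ + 1) + 1)*(19 - 12)) = 770*((5/3 + 1)*7) = 770*((8/3)*7) = 770*(56/3) = 43120/3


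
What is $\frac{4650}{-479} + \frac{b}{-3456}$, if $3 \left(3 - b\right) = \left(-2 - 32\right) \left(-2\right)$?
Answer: $- \frac{48182939}{4966272} \approx -9.702$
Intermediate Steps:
$b = - \frac{59}{3}$ ($b = 3 - \frac{\left(-2 - 32\right) \left(-2\right)}{3} = 3 - \frac{\left(-34\right) \left(-2\right)}{3} = 3 - \frac{68}{3} = - \frac{59}{3} \approx -19.667$)
$\frac{4650}{-479} + \frac{b}{-3456} = \frac{4650}{-479} - \frac{59}{3 \left(-3456\right)} = 4650 \left(- \frac{1}{479}\right) - - \frac{59}{10368} = - \frac{4650}{479} + \frac{59}{10368} = - \frac{48182939}{4966272}$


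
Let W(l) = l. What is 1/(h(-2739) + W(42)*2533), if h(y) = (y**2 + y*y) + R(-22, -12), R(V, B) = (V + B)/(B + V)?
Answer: 1/15110629 ≈ 6.6179e-8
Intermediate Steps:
R(V, B) = 1 (R(V, B) = (B + V)/(B + V) = 1)
h(y) = 1 + 2*y**2 (h(y) = (y**2 + y*y) + 1 = (y**2 + y**2) + 1 = 2*y**2 + 1 = 1 + 2*y**2)
1/(h(-2739) + W(42)*2533) = 1/((1 + 2*(-2739)**2) + 42*2533) = 1/((1 + 2*7502121) + 106386) = 1/((1 + 15004242) + 106386) = 1/(15004243 + 106386) = 1/15110629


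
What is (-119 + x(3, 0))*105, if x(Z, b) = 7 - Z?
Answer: -12075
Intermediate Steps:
(-119 + x(3, 0))*105 = (-119 + (7 - 1*3))*105 = (-119 + (7 - 3))*105 = (-119 + 4)*105 = -115*105 = -12075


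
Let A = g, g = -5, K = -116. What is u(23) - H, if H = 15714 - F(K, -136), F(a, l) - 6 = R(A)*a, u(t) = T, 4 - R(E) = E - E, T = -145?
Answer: -16317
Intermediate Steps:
A = -5
R(E) = 4 (R(E) = 4 - (E - E) = 4 - 1*0 = 4 + 0 = 4)
u(t) = -145
F(a, l) = 6 + 4*a
H = 16172 (H = 15714 - (6 + 4*(-116)) = 15714 - (6 - 464) = 15714 - 1*(-458) = 15714 + 458 = 16172)
u(23) - H = -145 - 1*16172 = -145 - 16172 = -16317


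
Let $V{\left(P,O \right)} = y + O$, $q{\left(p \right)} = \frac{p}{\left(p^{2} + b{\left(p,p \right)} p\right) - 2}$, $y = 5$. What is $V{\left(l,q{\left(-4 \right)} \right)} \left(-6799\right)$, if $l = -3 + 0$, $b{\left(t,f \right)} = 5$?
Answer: $- \frac{115583}{3} \approx -38528.0$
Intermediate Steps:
$l = -3$
$q{\left(p \right)} = \frac{p}{-2 + p^{2} + 5 p}$ ($q{\left(p \right)} = \frac{p}{\left(p^{2} + 5 p\right) - 2} = \frac{p}{-2 + p^{2} + 5 p}$)
$V{\left(P,O \right)} = 5 + O$
$V{\left(l,q{\left(-4 \right)} \right)} \left(-6799\right) = \left(5 - \frac{4}{-2 + \left(-4\right)^{2} + 5 \left(-4\right)}\right) \left(-6799\right) = \left(5 - \frac{4}{-2 + 16 - 20}\right) \left(-6799\right) = \left(5 - \frac{4}{-6}\right) \left(-6799\right) = \left(5 - - \frac{2}{3}\right) \left(-6799\right) = \left(5 + \frac{2}{3}\right) \left(-6799\right) = \frac{17}{3} \left(-6799\right) = - \frac{115583}{3}$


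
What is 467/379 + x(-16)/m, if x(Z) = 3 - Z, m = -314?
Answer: 139437/119006 ≈ 1.1717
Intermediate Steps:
467/379 + x(-16)/m = 467/379 + (3 - 1*(-16))/(-314) = 467*(1/379) + (3 + 16)*(-1/314) = 467/379 + 19*(-1/314) = 467/379 - 19/314 = 139437/119006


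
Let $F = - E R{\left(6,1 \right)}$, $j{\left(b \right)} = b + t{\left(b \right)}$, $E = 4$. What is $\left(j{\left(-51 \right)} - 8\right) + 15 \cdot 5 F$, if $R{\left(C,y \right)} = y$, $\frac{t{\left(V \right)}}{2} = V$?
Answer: $-461$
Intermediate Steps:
$t{\left(V \right)} = 2 V$
$j{\left(b \right)} = 3 b$ ($j{\left(b \right)} = b + 2 b = 3 b$)
$F = -4$ ($F = \left(-1\right) 4 \cdot 1 = \left(-4\right) 1 = -4$)
$\left(j{\left(-51 \right)} - 8\right) + 15 \cdot 5 F = \left(3 \left(-51\right) - 8\right) + 15 \cdot 5 \left(-4\right) = \left(-153 - 8\right) + 75 \left(-4\right) = -161 - 300 = -461$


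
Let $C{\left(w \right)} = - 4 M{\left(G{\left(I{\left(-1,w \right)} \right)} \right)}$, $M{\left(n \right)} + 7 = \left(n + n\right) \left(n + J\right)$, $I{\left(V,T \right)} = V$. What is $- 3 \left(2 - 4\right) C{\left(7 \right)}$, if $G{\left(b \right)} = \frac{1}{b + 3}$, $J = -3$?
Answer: $228$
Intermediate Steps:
$G{\left(b \right)} = \frac{1}{3 + b}$
$M{\left(n \right)} = -7 + 2 n \left(-3 + n\right)$ ($M{\left(n \right)} = -7 + \left(n + n\right) \left(n - 3\right) = -7 + 2 n \left(-3 + n\right)$)
$C{\left(w \right)} = 38$ ($C{\left(w \right)} = - 4 \left(-7 - \frac{6}{3 - 1} + 2 \left(\frac{1}{3 - 1}\right)^{2}\right) = - 4 \left(-7 - \frac{6}{2} + 2 \left(\frac{1}{2}\right)^{2}\right) = - 4 \left(-7 - 3 + \frac{2}{4}\right) = - 4 \left(-7 - 3 + 2 \cdot \frac{1}{4}\right) = - 4 \left(-7 - 3 + \frac{1}{2}\right) = \left(-4\right) \left(- \frac{19}{2}\right) = 38$)
$- 3 \left(2 - 4\right) C{\left(7 \right)} = - 3 \left(2 - 4\right) 38 = \left(-3\right) \left(-2\right) 38 = 6 \cdot 38 = 228$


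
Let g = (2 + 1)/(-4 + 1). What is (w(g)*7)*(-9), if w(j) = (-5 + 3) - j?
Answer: 63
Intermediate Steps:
g = -1 (g = 3/(-3) = 3*(-1/3) = -1)
w(j) = -2 - j
(w(g)*7)*(-9) = ((-2 - 1*(-1))*7)*(-9) = ((-2 + 1)*7)*(-9) = -1*7*(-9) = -7*(-9) = 63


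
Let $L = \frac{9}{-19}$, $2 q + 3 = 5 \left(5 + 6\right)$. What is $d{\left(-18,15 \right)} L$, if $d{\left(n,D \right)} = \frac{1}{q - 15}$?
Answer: $- \frac{9}{209} \approx -0.043062$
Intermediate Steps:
$q = 26$ ($q = - \frac{3}{2} + \frac{5 \left(5 + 6\right)}{2} = - \frac{3}{2} + \frac{5 \cdot 11}{2} = - \frac{3}{2} + \frac{1}{2} \cdot 55 = - \frac{3}{2} + \frac{55}{2} = 26$)
$d{\left(n,D \right)} = \frac{1}{11}$ ($d{\left(n,D \right)} = \frac{1}{26 - 15} = \frac{1}{11}$)
$L = - \frac{9}{19}$ ($L = 9 \left(- \frac{1}{19}\right) = - \frac{9}{19} \approx -0.47368$)
$d{\left(-18,15 \right)} L = \frac{1}{11} \left(- \frac{9}{19}\right) = - \frac{9}{209}$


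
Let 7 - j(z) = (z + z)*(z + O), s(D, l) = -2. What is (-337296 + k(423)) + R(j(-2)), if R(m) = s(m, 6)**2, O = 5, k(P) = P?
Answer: -336869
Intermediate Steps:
j(z) = 7 - 2*z*(5 + z) (j(z) = 7 - (z + z)*(z + 5) = 7 - 2*z*(5 + z))
R(m) = 4 (R(m) = (-2)**2 = 4)
(-337296 + k(423)) + R(j(-2)) = (-337296 + 423) + 4 = -336873 + 4 = -336869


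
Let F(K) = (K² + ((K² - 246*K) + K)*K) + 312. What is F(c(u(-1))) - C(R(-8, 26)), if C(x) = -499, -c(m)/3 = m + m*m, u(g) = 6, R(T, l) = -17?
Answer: -5873309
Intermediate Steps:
c(m) = -3*m - 3*m² (c(m) = -3*(m + m*m) = -3*(m + m²) = -3*m - 3*m²)
F(K) = 312 + K² + K*(K² - 245*K) (F(K) = (K² + (K² - 245*K)*K) + 312 = (K² + K*(K² - 245*K)) + 312 = 312 + K² + K*(K² - 245*K))
F(c(u(-1))) - C(R(-8, 26)) = (312 + (-3*6*(1 + 6))³ - 244*324*(1 + 6)²) - 1*(-499) = (312 + (-3*6*7)³ - 244*(-3*6*7)²) + 499 = (312 + (-126)³ - 244*(-126)²) + 499 = (312 - 2000376 - 244*15876) + 499 = (312 - 2000376 - 3873744) + 499 = -5873808 + 499 = -5873309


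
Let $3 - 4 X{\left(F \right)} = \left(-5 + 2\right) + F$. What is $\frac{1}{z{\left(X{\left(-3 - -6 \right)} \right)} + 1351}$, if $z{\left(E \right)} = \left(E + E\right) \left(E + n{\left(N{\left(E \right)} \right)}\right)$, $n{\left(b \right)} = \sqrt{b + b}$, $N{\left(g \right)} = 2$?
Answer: $\frac{8}{10841} \approx 0.00073794$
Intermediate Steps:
$X{\left(F \right)} = \frac{3}{2} - \frac{F}{4}$ ($X{\left(F \right)} = \frac{3}{4} - \frac{\left(-5 + 2\right) + F}{4} = \frac{3}{4} - \frac{-3 + F}{4} = \frac{3}{4} - \left(- \frac{3}{4} + \frac{F}{4}\right) = \frac{3}{2} - \frac{F}{4}$)
$n{\left(b \right)} = \sqrt{2} \sqrt{b}$ ($n{\left(b \right)} = \sqrt{2 b} = \sqrt{2} \sqrt{b}$)
$z{\left(E \right)} = 2 E \left(2 + E\right)$ ($z{\left(E \right)} = \left(E + E\right) \left(E + \sqrt{2} \sqrt{2}\right) = 2 E \left(E + 2\right) = 2 E \left(2 + E\right)$)
$\frac{1}{z{\left(X{\left(-3 - -6 \right)} \right)} + 1351} = \frac{1}{2 \left(\frac{3}{2} - \frac{-3 - -6}{4}\right) \left(2 + \left(\frac{3}{2} - \frac{-3 - -6}{4}\right)\right) + 1351} = \frac{1}{2 \left(\frac{3}{2} - \frac{-3 + 6}{4}\right) \left(2 + \left(\frac{3}{2} - \frac{-3 + 6}{4}\right)\right) + 1351} = \frac{1}{2 \left(\frac{3}{2} - \frac{3}{4}\right) \left(2 + \left(\frac{3}{2} - \frac{3}{4}\right)\right) + 1351} = \frac{1}{2 \cdot \frac{3}{4} \left(2 + \frac{3}{4}\right) + 1351} = \frac{1}{2 \cdot \frac{3}{4} \cdot \frac{11}{4} + 1351} = \frac{1}{\frac{33}{8} + 1351} = \frac{1}{\frac{10841}{8}} = \frac{8}{10841}$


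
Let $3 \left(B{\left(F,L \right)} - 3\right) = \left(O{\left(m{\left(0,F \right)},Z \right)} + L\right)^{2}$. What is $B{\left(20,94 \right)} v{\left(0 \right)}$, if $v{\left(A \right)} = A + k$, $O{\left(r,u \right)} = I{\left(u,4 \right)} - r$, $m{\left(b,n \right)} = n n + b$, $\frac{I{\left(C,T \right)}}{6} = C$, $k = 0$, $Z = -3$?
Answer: $0$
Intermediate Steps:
$I{\left(C,T \right)} = 6 C$
$m{\left(b,n \right)} = b + n^{2}$ ($m{\left(b,n \right)} = n^{2} + b = b + n^{2}$)
$O{\left(r,u \right)} = - r + 6 u$ ($O{\left(r,u \right)} = 6 u - r = - r + 6 u$)
$B{\left(F,L \right)} = 3 + \frac{\left(-18 + L - F^{2}\right)^{2}}{3}$ ($B{\left(F,L \right)} = 3 + \frac{\left(\left(- (0 + F^{2}) + 6 \left(-3\right)\right) + L\right)^{2}}{3} = 3 + \frac{\left(\left(- F^{2} - 18\right) + L\right)^{2}}{3} = 3 + \frac{\left(\left(-18 - F^{2}\right) + L\right)^{2}}{3} = 3 + \frac{\left(-18 + L - F^{2}\right)^{2}}{3}$)
$v{\left(A \right)} = A$ ($v{\left(A \right)} = A + 0 = A$)
$B{\left(20,94 \right)} v{\left(0 \right)} = \left(3 + \frac{\left(18 + 20^{2} - 94\right)^{2}}{3}\right) 0 = \left(3 + \frac{\left(18 + 400 - 94\right)^{2}}{3}\right) 0 = \left(3 + \frac{324^{2}}{3}\right) 0 = \left(3 + \frac{1}{3} \cdot 104976\right) 0 = \left(3 + 34992\right) 0 = 34995 \cdot 0 = 0$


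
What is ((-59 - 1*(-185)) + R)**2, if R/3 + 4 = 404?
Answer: 1758276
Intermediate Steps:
R = 1200 (R = -12 + 3*404 = -12 + 1212 = 1200)
((-59 - 1*(-185)) + R)**2 = ((-59 - 1*(-185)) + 1200)**2 = ((-59 + 185) + 1200)**2 = (126 + 1200)**2 = 1326**2 = 1758276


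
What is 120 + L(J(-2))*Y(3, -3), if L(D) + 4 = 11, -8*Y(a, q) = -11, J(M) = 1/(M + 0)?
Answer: 1037/8 ≈ 129.63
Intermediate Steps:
J(M) = 1/M
Y(a, q) = 11/8 (Y(a, q) = -⅛*(-11) = 11/8)
L(D) = 7 (L(D) = -4 + 11 = 7)
120 + L(J(-2))*Y(3, -3) = 120 + 7*(11/8) = 120 + 77/8 = 1037/8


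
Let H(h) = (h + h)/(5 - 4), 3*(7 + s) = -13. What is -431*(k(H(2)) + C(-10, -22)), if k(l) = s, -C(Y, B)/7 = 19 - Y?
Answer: 277133/3 ≈ 92378.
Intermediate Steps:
s = -34/3 (s = -7 + (⅓)*(-13) = -7 - 13/3 = -34/3 ≈ -11.333)
H(h) = 2*h (H(h) = (2*h)/1 = (2*h)*1 = 2*h)
C(Y, B) = -133 + 7*Y (C(Y, B) = -7*(19 - Y) = -133 + 7*Y)
k(l) = -34/3
-431*(k(H(2)) + C(-10, -22)) = -431*(-34/3 + (-133 + 7*(-10))) = -431*(-34/3 + (-133 - 70)) = -431*(-34/3 - 203) = -431*(-643/3) = 277133/3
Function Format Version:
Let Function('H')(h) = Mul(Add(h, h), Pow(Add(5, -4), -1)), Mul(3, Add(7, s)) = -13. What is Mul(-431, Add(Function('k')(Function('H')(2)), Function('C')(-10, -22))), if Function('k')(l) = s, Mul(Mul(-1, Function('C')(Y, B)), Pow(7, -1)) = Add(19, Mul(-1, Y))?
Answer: Rational(277133, 3) ≈ 92378.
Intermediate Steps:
s = Rational(-34, 3) (s = Add(-7, Mul(Rational(1, 3), -13)) = Add(-7, Rational(-13, 3)) = Rational(-34, 3) ≈ -11.333)
Function('H')(h) = Mul(2, h) (Function('H')(h) = Mul(Mul(2, h), Pow(1, -1)) = Mul(Mul(2, h), 1) = Mul(2, h))
Function('C')(Y, B) = Add(-133, Mul(7, Y)) (Function('C')(Y, B) = Mul(-7, Add(19, Mul(-1, Y))) = Add(-133, Mul(7, Y)))
Function('k')(l) = Rational(-34, 3)
Mul(-431, Add(Function('k')(Function('H')(2)), Function('C')(-10, -22))) = Mul(-431, Add(Rational(-34, 3), Add(-133, Mul(7, -10)))) = Mul(-431, Add(Rational(-34, 3), Add(-133, -70))) = Mul(-431, Add(Rational(-34, 3), -203)) = Mul(-431, Rational(-643, 3)) = Rational(277133, 3)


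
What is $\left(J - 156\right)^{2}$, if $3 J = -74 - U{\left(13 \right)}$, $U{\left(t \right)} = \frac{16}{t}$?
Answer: $\frac{5541316}{169} \approx 32789.0$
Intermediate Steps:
$J = - \frac{326}{13}$ ($J = \frac{-74 - \frac{16}{13}}{3} = \frac{1}{3} \left(- \frac{978}{13}\right) = - \frac{326}{13} \approx -25.077$)
$\left(J - 156\right)^{2} = \left(- \frac{326}{13} - 156\right)^{2} = \left(- \frac{2354}{13}\right)^{2} = \frac{5541316}{169}$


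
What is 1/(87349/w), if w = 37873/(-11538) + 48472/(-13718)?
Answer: -539405875/6912724914558 ≈ -7.8031e-5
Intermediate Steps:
w = -539405875/79139142 (w = 37873*(-1/11538) + 48472*(-1/13718) = -37873/11538 - 24236/6859 = -539405875/79139142 ≈ -6.8159)
1/(87349/w) = 1/(87349/(-539405875/79139142)) = 1/(87349*(-79139142/539405875)) = 1/(-6912724914558/539405875) = -539405875/6912724914558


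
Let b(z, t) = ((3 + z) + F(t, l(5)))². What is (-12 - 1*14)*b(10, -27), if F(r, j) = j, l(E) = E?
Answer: -8424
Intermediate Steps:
b(z, t) = (8 + z)² (b(z, t) = ((3 + z) + 5)² = (8 + z)²)
(-12 - 1*14)*b(10, -27) = (-12 - 1*14)*(8 + 10)² = (-12 - 14)*18² = -26*324 = -8424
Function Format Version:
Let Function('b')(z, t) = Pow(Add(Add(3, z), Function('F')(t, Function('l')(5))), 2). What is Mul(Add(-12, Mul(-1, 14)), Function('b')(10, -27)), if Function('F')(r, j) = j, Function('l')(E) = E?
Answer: -8424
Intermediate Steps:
Function('b')(z, t) = Pow(Add(8, z), 2) (Function('b')(z, t) = Pow(Add(Add(3, z), 5), 2) = Pow(Add(8, z), 2))
Mul(Add(-12, Mul(-1, 14)), Function('b')(10, -27)) = Mul(Add(-12, Mul(-1, 14)), Pow(Add(8, 10), 2)) = Mul(Add(-12, -14), Pow(18, 2)) = Mul(-26, 324) = -8424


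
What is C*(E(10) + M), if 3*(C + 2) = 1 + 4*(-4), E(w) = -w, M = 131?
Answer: -847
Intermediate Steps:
C = -7 (C = -2 + (1 + 4*(-4))/3 = -2 + (1 - 16)/3 = -2 + (⅓)*(-15) = -2 - 5 = -7)
C*(E(10) + M) = -7*(-1*10 + 131) = -7*(-10 + 131) = -7*121 = -847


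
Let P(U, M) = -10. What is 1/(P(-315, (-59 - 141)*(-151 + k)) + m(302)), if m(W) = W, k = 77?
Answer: 1/292 ≈ 0.0034247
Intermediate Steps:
1/(P(-315, (-59 - 141)*(-151 + k)) + m(302)) = 1/(-10 + 302) = 1/292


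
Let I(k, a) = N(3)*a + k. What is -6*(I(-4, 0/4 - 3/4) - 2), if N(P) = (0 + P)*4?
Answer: 90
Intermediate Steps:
N(P) = 4*P (N(P) = P*4 = 4*P)
I(k, a) = k + 12*a (I(k, a) = (4*3)*a + k = 12*a + k = k + 12*a)
-6*(I(-4, 0/4 - 3/4) - 2) = -6*((-4 + 12*(0/4 - 3/4)) - 2) = -6*((-4 + 12*(0*(¼) - 3*¼)) - 2) = -6*((-4 + 12*(0 - ¾)) - 2) = -6*((-4 + 12*(-¾)) - 2) = -6*((-4 - 9) - 2) = -6*(-13 - 2) = -6*(-15) = 90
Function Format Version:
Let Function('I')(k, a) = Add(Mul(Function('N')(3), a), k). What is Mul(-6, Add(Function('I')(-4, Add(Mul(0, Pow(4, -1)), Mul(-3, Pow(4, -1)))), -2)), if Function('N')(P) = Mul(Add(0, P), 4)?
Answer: 90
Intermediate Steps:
Function('N')(P) = Mul(4, P) (Function('N')(P) = Mul(P, 4) = Mul(4, P))
Function('I')(k, a) = Add(k, Mul(12, a)) (Function('I')(k, a) = Add(Mul(Mul(4, 3), a), k) = Add(Mul(12, a), k) = Add(k, Mul(12, a)))
Mul(-6, Add(Function('I')(-4, Add(Mul(0, Pow(4, -1)), Mul(-3, Pow(4, -1)))), -2)) = Mul(-6, Add(Add(-4, Mul(12, Add(Mul(0, Pow(4, -1)), Mul(-3, Pow(4, -1))))), -2)) = Mul(-6, Add(Add(-4, Mul(12, Add(Mul(0, Rational(1, 4)), Mul(-3, Rational(1, 4))))), -2)) = Mul(-6, Add(Add(-4, Mul(12, Add(0, Rational(-3, 4)))), -2)) = Mul(-6, Add(Add(-4, Mul(12, Rational(-3, 4))), -2)) = Mul(-6, Add(Add(-4, -9), -2)) = Mul(-6, Add(-13, -2)) = Mul(-6, -15) = 90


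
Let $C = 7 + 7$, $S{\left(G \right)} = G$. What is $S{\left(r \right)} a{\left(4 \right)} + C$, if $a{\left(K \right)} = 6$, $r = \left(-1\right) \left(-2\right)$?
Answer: $26$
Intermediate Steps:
$r = 2$
$C = 14$
$S{\left(r \right)} a{\left(4 \right)} + C = 2 \cdot 6 + 14 = 12 + 14 = 26$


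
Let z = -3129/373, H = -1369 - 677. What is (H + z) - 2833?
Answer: -1822996/373 ≈ -4887.4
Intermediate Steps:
H = -2046
z = -3129/373 (z = -3129*1/373 = -3129/373 ≈ -8.3887)
(H + z) - 2833 = (-2046 - 3129/373) - 2833 = -766287/373 - 2833 = -1822996/373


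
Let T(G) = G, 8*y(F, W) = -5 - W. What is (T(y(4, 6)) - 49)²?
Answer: 162409/64 ≈ 2537.6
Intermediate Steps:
y(F, W) = -5/8 - W/8 (y(F, W) = (-5 - W)/8 = -5/8 - W/8)
(T(y(4, 6)) - 49)² = ((-5/8 - ⅛*6) - 49)² = ((-5/8 - ¾) - 49)² = (-11/8 - 49)² = (-403/8)² = 162409/64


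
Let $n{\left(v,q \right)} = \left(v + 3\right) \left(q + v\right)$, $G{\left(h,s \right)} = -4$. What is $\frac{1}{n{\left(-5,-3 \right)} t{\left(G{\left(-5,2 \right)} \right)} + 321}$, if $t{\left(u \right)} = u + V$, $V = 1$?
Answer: $\frac{1}{273} \approx 0.003663$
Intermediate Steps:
$t{\left(u \right)} = 1 + u$ ($t{\left(u \right)} = u + 1 = 1 + u$)
$n{\left(v,q \right)} = \left(3 + v\right) \left(q + v\right)$
$\frac{1}{n{\left(-5,-3 \right)} t{\left(G{\left(-5,2 \right)} \right)} + 321} = \frac{1}{\left(\left(-5\right)^{2} + 3 \left(-3\right) + 3 \left(-5\right) - -15\right) \left(1 - 4\right) + 321} = \frac{1}{\left(25 - 9 - 15 + 15\right) \left(-3\right) + 321} = \frac{1}{16 \left(-3\right) + 321} = \frac{1}{-48 + 321} = \frac{1}{273}$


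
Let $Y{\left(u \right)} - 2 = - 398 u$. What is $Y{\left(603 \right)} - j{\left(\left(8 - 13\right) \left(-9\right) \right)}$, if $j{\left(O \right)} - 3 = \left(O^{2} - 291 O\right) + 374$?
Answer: $-229299$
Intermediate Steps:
$Y{\left(u \right)} = 2 - 398 u$
$j{\left(O \right)} = 377 + O^{2} - 291 O$ ($j{\left(O \right)} = 3 + \left(\left(O^{2} - 291 O\right) + 374\right) = 3 + \left(374 + O^{2} - 291 O\right) = 377 + O^{2} - 291 O$)
$Y{\left(603 \right)} - j{\left(\left(8 - 13\right) \left(-9\right) \right)} = \left(2 - 239994\right) - \left(377 + \left(\left(8 - 13\right) \left(-9\right)\right)^{2} - 291 \left(8 - 13\right) \left(-9\right)\right) = \left(2 - 239994\right) - \left(377 + \left(\left(-5\right) \left(-9\right)\right)^{2} - 291 \left(\left(-5\right) \left(-9\right)\right)\right) = -239992 - \left(377 + 45^{2} - 13095\right) = -239992 - \left(377 + 2025 - 13095\right) = -239992 - -10693 = -239992 + 10693 = -229299$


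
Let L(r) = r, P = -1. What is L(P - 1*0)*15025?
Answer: -15025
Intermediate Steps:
L(P - 1*0)*15025 = (-1 - 1*0)*15025 = (-1 + 0)*15025 = -1*15025 = -15025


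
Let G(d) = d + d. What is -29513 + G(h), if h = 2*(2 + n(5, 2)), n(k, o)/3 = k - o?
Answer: -29469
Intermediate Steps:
n(k, o) = -3*o + 3*k (n(k, o) = 3*(k - o) = -3*o + 3*k)
h = 22 (h = 2*(2 + (-3*2 + 3*5)) = 2*(2 + (-6 + 15)) = 2*(2 + 9) = 2*11 = 22)
G(d) = 2*d
-29513 + G(h) = -29513 + 2*22 = -29513 + 44 = -29469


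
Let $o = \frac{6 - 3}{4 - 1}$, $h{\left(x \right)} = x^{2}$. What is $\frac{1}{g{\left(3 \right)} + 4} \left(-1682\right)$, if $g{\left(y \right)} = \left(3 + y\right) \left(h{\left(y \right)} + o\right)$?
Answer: $- \frac{841}{32} \approx -26.281$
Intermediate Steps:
$o = 1$ ($o = \frac{3}{3} = 3 \cdot \frac{1}{3} = 1$)
$g{\left(y \right)} = \left(1 + y^{2}\right) \left(3 + y\right)$ ($g{\left(y \right)} = \left(3 + y\right) \left(y^{2} + 1\right) = \left(3 + y\right) \left(1 + y^{2}\right) = \left(1 + y^{2}\right) \left(3 + y\right)$)
$\frac{1}{g{\left(3 \right)} + 4} \left(-1682\right) = \frac{1}{\left(3 + 3 + 3^{3} + 3 \cdot 3^{2}\right) + 4} \left(-1682\right) = \frac{1}{\left(3 + 3 + 27 + 3 \cdot 9\right) + 4} \left(-1682\right) = \frac{1}{\left(3 + 3 + 27 + 27\right) + 4} \left(-1682\right) = \frac{1}{60 + 4} \left(-1682\right) = \frac{1}{64} \left(-1682\right) = - \frac{841}{32}$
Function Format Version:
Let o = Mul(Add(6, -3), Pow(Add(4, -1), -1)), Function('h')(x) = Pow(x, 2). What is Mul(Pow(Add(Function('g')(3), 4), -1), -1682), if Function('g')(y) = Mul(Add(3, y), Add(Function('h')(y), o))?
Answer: Rational(-841, 32) ≈ -26.281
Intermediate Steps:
o = 1 (o = Mul(3, Pow(3, -1)) = Mul(3, Rational(1, 3)) = 1)
Function('g')(y) = Mul(Add(1, Pow(y, 2)), Add(3, y)) (Function('g')(y) = Mul(Add(3, y), Add(Pow(y, 2), 1)) = Mul(Add(3, y), Add(1, Pow(y, 2))) = Mul(Add(1, Pow(y, 2)), Add(3, y)))
Mul(Pow(Add(Function('g')(3), 4), -1), -1682) = Mul(Pow(Add(Add(3, 3, Pow(3, 3), Mul(3, Pow(3, 2))), 4), -1), -1682) = Mul(Pow(Add(Add(3, 3, 27, Mul(3, 9)), 4), -1), -1682) = Mul(Pow(Add(Add(3, 3, 27, 27), 4), -1), -1682) = Mul(Pow(Add(60, 4), -1), -1682) = Mul(Pow(64, -1), -1682) = Mul(Rational(1, 64), -1682) = Rational(-841, 32)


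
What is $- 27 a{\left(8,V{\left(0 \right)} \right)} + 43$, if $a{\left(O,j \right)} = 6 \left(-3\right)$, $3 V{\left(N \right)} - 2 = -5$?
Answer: $529$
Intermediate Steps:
$V{\left(N \right)} = -1$ ($V{\left(N \right)} = \frac{2}{3} + \frac{1}{3} \left(-5\right) = \frac{2}{3} - \frac{5}{3} = -1$)
$a{\left(O,j \right)} = -18$
$- 27 a{\left(8,V{\left(0 \right)} \right)} + 43 = \left(-27\right) \left(-18\right) + 43 = 486 + 43 = 529$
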